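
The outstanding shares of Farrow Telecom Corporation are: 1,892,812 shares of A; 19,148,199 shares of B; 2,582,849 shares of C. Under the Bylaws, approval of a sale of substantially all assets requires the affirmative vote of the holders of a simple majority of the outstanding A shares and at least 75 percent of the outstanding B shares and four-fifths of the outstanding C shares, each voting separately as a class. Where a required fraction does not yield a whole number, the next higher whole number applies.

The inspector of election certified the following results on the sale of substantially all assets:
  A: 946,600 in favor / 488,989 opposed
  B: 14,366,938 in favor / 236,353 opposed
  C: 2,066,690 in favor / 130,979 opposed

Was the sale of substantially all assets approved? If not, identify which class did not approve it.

A: a majority of 1892812 is 946407; 946,407 required, 946,600 in favor — approved.
B: 3/4 of 19148199 = 14361149.25, rounded up to 14361150; 14,361,150 required, 14,366,938 in favor — approved.
C: 4/5 of 2582849 = 2066279.20, rounded up to 2066280; 2,066,280 required, 2,066,690 in favor — approved.

Approved — every class gave the required vote.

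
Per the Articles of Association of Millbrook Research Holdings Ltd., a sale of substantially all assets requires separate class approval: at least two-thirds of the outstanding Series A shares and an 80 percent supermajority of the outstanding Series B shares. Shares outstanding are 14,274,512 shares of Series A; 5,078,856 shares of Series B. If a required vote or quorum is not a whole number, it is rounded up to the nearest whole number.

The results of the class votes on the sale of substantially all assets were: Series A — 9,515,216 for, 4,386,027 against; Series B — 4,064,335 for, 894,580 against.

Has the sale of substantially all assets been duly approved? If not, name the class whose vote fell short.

Not approved — the Series A shares did not give the required vote.

Series A: 2/3 of 14274512 = 9516341.33, rounded up to 9516342; 9,516,342 required, 9,515,216 in favor — not approved.
Series B: 4/5 of 5078856 = 4063084.80, rounded up to 4063085; 4,063,085 required, 4,064,335 in favor — approved.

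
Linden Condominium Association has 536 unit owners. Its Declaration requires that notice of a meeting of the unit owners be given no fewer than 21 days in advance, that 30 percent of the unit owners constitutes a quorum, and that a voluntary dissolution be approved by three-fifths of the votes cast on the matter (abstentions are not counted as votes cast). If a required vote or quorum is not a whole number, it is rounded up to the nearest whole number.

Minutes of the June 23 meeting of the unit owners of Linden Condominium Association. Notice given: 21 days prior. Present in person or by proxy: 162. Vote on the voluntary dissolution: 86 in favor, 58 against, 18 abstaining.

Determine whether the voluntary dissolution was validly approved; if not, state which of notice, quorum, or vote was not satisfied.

Invalid — vote requirement not satisfied.

Notice: 21 days given; 21 required. Satisfied.
Quorum: 30% of 536 = 160.80, rounded up to 161; 162 present. Satisfied.
Vote: requires three-fifths of the votes cast (162 − 18 abstaining = 144); 3/5 of 144 = 86.40, rounded up to 87, so 87 needed; 86 in favor. Not satisfied.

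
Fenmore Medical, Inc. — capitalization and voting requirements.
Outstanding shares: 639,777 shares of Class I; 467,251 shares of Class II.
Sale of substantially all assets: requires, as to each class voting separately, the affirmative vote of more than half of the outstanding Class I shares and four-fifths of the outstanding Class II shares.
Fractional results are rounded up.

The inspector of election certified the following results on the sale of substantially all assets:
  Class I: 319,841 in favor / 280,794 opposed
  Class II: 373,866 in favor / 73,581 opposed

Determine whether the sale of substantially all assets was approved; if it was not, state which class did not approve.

Not approved — the Class I shares did not give the required vote.

Class I: a majority of 639777 is 319889; 319,889 required, 319,841 in favor — not approved.
Class II: 4/5 of 467251 = 373800.80, rounded up to 373801; 373,801 required, 373,866 in favor — approved.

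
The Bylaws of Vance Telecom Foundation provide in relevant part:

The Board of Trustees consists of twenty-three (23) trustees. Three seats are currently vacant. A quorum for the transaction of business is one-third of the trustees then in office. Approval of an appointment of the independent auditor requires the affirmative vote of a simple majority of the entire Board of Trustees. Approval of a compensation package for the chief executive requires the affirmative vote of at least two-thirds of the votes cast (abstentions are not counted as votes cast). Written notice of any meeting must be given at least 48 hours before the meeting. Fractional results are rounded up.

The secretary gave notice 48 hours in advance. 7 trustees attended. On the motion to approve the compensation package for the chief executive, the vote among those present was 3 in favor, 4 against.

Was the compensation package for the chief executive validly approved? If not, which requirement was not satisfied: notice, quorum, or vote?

Invalid — vote requirement not satisfied.

Notice: 48 hours given; 48 required (48 ≥ 48). Satisfied.
Quorum: 7 present; quorum is 7. Satisfied.
Vote: the compensation package for the chief executive requires two-thirds of the votes cast (7). 2/3 of 7 = 4.67, rounded up to 5, so 5 affirmative votes are needed; 3 voted in favor. Not satisfied.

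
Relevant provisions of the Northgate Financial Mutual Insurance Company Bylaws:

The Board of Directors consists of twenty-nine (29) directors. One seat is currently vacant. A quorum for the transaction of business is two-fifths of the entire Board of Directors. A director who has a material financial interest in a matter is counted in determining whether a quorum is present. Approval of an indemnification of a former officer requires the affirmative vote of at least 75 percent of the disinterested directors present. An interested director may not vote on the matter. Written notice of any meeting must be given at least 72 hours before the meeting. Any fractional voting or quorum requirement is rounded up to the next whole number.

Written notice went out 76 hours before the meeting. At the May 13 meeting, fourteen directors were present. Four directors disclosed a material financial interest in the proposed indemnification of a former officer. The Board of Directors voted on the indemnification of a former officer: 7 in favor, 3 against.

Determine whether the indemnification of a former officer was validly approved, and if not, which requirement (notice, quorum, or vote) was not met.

Notice: 76 hours given; 72 required (76 ≥ 72). Satisfied.
Quorum: 14 present (interested directors count toward quorum); quorum is 12. Satisfied.
Vote: the indemnification of a former officer requires three-fourths of the disinterested directors present (14 − 4 = 10). 3/4 of 10 = 7.50, rounded up to 8, so 8 affirmative votes are needed; 7 voted in favor. Not satisfied.

Invalid — vote requirement not satisfied.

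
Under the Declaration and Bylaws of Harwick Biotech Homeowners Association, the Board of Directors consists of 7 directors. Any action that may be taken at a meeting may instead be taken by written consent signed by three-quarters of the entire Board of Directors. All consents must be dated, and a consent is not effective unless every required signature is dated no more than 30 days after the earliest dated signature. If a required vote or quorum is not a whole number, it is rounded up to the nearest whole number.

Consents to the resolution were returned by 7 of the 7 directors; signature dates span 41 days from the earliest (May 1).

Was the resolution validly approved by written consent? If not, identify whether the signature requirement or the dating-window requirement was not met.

Not effective — dating-window requirement not satisfied.

Signatures required: three-quarters of 7 — 3/4 of 7 = 5.25, rounded up to 6, so 6 needed; 7 signed. Sufficient.
Dating window: the latest signature is 41 days after the earliest; the limit is 30 days. Outside the window.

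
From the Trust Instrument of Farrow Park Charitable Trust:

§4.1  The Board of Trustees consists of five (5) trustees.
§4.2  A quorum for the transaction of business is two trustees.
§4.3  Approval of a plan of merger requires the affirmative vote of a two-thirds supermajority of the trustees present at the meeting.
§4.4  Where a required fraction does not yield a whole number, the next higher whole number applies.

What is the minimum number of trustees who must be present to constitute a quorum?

The quorum is fixed at 2.

2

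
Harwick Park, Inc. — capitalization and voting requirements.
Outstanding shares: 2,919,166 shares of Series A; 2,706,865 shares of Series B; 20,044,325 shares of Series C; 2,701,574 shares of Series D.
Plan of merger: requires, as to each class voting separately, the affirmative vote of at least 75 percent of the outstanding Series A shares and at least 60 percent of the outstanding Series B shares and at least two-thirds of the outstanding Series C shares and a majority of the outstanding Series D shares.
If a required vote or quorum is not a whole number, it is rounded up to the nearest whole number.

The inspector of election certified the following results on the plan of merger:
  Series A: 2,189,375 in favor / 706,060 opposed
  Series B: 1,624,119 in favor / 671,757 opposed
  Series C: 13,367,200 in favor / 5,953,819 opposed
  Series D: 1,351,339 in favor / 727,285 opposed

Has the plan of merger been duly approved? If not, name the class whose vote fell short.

Approved — every class gave the required vote.

Series A: 3/4 of 2919166 = 2189374.50, rounded up to 2189375; 2,189,375 required, 2,189,375 in favor — approved.
Series B: 3/5 of 2706865 = 1624119; 1,624,119 required, 1,624,119 in favor — approved.
Series C: 2/3 of 20044325 = 13362883.33, rounded up to 13362884; 13,362,884 required, 13,367,200 in favor — approved.
Series D: a majority of 2701574 is 1350788; 1,350,788 required, 1,351,339 in favor — approved.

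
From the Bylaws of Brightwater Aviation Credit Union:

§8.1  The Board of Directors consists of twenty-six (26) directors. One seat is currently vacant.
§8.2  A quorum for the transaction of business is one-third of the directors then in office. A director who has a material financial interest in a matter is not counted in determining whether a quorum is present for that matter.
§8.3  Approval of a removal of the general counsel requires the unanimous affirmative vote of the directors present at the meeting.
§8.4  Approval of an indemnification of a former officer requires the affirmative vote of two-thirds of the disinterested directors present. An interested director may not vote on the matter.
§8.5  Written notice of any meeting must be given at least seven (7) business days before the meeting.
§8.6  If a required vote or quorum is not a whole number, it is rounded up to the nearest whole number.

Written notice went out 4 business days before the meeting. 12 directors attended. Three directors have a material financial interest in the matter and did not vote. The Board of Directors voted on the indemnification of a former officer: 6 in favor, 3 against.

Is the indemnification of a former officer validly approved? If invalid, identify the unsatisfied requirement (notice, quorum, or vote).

Invalid — notice requirement not satisfied.

Notice: 4 business days given; 7 required (4 < 7). Not satisfied.
Quorum: 12 present, but the 3 interested directors do not count, leaving 9. Quorum is 9. Satisfied.
Vote: the indemnification of a former officer requires two-thirds of the disinterested directors present (12 − 3 = 9). 2/3 of 9 = 6, so 6 affirmative votes are needed; 6 voted in favor. Satisfied.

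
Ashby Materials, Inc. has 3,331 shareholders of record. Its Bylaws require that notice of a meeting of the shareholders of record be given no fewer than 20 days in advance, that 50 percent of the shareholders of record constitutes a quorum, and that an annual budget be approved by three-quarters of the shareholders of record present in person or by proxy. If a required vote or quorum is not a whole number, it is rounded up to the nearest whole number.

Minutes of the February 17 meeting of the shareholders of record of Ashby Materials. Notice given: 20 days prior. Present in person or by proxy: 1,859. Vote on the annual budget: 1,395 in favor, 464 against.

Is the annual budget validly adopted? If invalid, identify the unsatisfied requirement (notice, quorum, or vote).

Notice: 20 days given; 20 required. Satisfied.
Quorum: 50% of 3,331 = 1,665.50, rounded up to 1,666; 1,859 present. Satisfied.
Vote: requires three-fourths of those present (1,859); 3/4 of 1859 = 1394.25, rounded up to 1395, so 1,395 needed; 1,395 in favor. Satisfied.

Valid — all requirements satisfied.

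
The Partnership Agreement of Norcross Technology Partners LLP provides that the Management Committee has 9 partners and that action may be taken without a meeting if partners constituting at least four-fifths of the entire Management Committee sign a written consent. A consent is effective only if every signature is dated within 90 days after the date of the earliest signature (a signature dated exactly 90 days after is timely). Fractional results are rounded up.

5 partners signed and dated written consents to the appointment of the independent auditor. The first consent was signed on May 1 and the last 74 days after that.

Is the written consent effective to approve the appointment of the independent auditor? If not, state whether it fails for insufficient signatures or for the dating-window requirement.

Signatures required: at least four-fifths of 9 — 4/5 of 9 = 7.20, rounded up to 8, so 8 needed; 5 signed. Insufficient.
Dating window: the latest signature is 74 days after the earliest; the limit is 90 days. Within the window.

Not effective — insufficient signatures.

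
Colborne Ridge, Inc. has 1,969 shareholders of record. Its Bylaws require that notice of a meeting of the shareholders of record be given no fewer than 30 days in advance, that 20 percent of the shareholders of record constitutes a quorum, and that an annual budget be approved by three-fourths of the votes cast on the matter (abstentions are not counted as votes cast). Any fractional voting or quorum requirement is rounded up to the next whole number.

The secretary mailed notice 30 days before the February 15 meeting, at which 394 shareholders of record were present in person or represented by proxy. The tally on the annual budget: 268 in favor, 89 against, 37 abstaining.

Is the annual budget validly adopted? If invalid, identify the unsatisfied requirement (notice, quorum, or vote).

Notice: 30 days given; 30 required. Satisfied.
Quorum: 20% of 1,969 = 393.80, rounded up to 394; 394 present. Satisfied.
Vote: requires three-fourths of the votes cast (394 − 37 abstaining = 357); 3/4 of 357 = 267.75, rounded up to 268, so 268 needed; 268 in favor. Satisfied.

Valid — all requirements satisfied.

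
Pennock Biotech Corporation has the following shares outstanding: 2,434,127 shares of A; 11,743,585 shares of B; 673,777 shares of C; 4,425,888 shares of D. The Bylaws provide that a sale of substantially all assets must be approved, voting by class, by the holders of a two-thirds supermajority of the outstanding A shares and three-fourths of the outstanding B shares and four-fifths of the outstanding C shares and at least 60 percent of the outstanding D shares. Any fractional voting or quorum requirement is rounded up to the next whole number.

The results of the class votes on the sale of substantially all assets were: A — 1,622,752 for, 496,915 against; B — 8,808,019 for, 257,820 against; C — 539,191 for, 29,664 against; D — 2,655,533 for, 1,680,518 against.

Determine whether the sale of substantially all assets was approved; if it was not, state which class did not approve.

Approved — every class gave the required vote.

A: 2/3 of 2434127 = 1622751.33, rounded up to 1622752; 1,622,752 required, 1,622,752 in favor — approved.
B: 3/4 of 11743585 = 8807688.75, rounded up to 8807689; 8,807,689 required, 8,808,019 in favor — approved.
C: 4/5 of 673777 = 539021.60, rounded up to 539022; 539,022 required, 539,191 in favor — approved.
D: 3/5 of 4425888 = 2655532.80, rounded up to 2655533; 2,655,533 required, 2,655,533 in favor — approved.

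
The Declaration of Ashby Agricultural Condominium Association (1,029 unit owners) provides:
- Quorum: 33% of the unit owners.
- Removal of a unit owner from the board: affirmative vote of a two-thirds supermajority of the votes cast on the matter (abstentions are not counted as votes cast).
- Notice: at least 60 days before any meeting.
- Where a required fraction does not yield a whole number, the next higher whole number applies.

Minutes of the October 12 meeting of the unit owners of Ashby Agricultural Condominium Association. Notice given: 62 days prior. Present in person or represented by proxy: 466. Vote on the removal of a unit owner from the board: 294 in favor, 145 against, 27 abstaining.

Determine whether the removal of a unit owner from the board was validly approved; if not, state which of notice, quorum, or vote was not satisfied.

Valid — all requirements satisfied.

Notice: 62 days given; 60 required. Satisfied.
Quorum: 33% of 1,029 = 339.57, rounded up to 340; 466 present. Satisfied.
Vote: requires two-thirds of the votes cast (466 − 27 abstaining = 439); 2/3 of 439 = 292.67, rounded up to 293, so 293 needed; 294 in favor. Satisfied.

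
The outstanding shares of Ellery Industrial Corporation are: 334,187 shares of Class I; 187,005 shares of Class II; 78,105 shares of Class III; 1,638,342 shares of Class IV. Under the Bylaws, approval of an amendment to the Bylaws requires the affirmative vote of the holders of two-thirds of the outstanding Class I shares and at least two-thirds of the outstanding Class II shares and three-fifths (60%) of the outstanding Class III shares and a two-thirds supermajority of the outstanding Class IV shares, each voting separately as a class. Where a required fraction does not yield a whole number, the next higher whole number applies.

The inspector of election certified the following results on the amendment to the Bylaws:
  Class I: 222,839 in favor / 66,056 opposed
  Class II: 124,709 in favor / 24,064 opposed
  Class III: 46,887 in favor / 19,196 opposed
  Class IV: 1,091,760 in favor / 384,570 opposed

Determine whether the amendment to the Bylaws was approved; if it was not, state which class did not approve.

Not approved — the Class IV shares did not give the required vote.

Class I: 2/3 of 334187 = 222791.33, rounded up to 222792; 222,792 required, 222,839 in favor — approved.
Class II: 2/3 of 187005 = 124670; 124,670 required, 124,709 in favor — approved.
Class III: 3/5 of 78105 = 46863; 46,863 required, 46,887 in favor — approved.
Class IV: 2/3 of 1638342 = 1092228; 1,092,228 required, 1,091,760 in favor — not approved.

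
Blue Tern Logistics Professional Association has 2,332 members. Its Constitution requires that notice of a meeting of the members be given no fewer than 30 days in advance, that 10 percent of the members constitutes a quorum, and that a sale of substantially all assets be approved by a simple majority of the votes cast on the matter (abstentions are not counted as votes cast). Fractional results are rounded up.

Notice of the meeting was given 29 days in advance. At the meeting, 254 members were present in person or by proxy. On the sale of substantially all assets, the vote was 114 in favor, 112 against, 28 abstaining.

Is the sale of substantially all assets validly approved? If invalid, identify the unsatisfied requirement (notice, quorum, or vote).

Notice: 29 days given; 30 required. Not satisfied.
Quorum: 10% of 2,332 = 233.20, rounded up to 234; 254 present. Satisfied.
Vote: requires a majority of the votes cast (254 − 28 abstaining = 226); a majority of 226 is 114, so 114 needed; 114 in favor. Satisfied.

Invalid — notice requirement not satisfied.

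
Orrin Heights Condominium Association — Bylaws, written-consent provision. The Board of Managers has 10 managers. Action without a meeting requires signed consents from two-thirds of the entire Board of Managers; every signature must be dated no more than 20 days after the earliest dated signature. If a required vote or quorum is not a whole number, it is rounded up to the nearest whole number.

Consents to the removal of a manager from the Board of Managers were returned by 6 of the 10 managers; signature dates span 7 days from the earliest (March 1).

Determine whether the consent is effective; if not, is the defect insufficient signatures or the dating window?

Signatures required: two-thirds of 10 — 2/3 of 10 = 6.67, rounded up to 7, so 7 needed; 6 signed. Insufficient.
Dating window: the latest signature is 7 days after the earliest; the limit is 20 days. Within the window.

Not effective — insufficient signatures.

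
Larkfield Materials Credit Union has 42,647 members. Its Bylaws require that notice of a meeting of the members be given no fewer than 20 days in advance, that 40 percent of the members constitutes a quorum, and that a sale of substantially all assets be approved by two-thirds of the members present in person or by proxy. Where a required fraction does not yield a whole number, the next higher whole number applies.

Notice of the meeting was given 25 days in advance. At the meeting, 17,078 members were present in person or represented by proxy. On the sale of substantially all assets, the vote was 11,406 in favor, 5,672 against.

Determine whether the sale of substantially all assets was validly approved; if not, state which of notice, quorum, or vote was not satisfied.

Notice: 25 days given; 20 required. Satisfied.
Quorum: 40% of 42,647 = 17,058.80, rounded up to 17,059; 17,078 present. Satisfied.
Vote: requires two-thirds of those present (17,078); 2/3 of 17078 = 11385.33, rounded up to 11386, so 11,386 needed; 11,406 in favor. Satisfied.

Valid — all requirements satisfied.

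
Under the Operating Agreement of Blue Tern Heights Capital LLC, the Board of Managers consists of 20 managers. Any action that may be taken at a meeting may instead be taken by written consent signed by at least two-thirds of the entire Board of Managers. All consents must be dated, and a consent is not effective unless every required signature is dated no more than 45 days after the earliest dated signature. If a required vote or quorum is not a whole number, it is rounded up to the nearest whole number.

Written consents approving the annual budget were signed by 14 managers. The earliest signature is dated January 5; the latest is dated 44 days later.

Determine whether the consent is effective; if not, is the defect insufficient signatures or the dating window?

Effective — both the signature and dating-window requirements are satisfied.

Signatures required: at least two-thirds of 20 — 2/3 of 20 = 13.33, rounded up to 14, so 14 needed; 14 signed. Sufficient.
Dating window: the latest signature is 44 days after the earliest; the limit is 45 days. Within the window.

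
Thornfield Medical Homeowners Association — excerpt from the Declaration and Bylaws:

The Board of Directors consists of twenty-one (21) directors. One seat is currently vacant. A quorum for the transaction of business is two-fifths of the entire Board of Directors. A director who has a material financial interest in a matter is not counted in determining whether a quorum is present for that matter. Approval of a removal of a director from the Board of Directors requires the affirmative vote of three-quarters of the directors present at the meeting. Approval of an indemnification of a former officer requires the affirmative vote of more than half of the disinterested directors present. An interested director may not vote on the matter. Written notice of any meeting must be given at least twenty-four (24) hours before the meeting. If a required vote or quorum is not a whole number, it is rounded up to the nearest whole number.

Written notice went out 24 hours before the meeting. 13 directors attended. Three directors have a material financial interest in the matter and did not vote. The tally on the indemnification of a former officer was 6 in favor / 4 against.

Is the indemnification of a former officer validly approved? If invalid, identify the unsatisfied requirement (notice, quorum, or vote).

Valid — all requirements satisfied.

Notice: 24 hours given; 24 required (24 ≥ 24). Satisfied.
Quorum: 13 present, but the 3 interested directors do not count, leaving 10. Quorum is 9. Satisfied.
Vote: the indemnification of a former officer requires a majority of the disinterested directors present (13 − 3 = 10). A majority of 10 is 6, so 6 affirmative votes are needed; 6 voted in favor. Satisfied.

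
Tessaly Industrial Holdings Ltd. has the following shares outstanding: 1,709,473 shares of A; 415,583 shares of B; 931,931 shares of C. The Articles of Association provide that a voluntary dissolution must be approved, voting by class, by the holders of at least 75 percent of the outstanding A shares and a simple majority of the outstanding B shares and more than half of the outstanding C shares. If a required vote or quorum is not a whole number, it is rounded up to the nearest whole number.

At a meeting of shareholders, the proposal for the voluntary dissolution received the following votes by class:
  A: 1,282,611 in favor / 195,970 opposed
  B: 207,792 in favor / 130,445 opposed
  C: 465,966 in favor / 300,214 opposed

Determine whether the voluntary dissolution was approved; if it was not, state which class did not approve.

Approved — every class gave the required vote.

A: 3/4 of 1709473 = 1282104.75, rounded up to 1282105; 1,282,105 required, 1,282,611 in favor — approved.
B: a majority of 415583 is 207792; 207,792 required, 207,792 in favor — approved.
C: a majority of 931931 is 465966; 465,966 required, 465,966 in favor — approved.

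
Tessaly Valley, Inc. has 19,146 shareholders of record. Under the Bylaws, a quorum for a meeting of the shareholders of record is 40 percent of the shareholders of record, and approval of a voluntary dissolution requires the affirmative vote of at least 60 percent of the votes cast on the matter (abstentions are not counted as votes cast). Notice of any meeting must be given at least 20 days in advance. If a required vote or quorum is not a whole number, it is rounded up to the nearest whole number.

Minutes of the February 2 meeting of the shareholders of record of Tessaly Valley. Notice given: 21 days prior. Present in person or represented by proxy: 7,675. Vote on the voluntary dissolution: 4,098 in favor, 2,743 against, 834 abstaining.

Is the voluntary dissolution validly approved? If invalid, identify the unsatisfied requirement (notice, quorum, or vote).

Invalid — vote requirement not satisfied.

Notice: 21 days given; 20 required. Satisfied.
Quorum: 40% of 19,146 = 7,658.40, rounded up to 7,659; 7,675 present. Satisfied.
Vote: requires three-fifths of the votes cast (7,675 − 834 abstaining = 6,841); 3/5 of 6841 = 4104.60, rounded up to 4105, so 4,105 needed; 4,098 in favor. Not satisfied.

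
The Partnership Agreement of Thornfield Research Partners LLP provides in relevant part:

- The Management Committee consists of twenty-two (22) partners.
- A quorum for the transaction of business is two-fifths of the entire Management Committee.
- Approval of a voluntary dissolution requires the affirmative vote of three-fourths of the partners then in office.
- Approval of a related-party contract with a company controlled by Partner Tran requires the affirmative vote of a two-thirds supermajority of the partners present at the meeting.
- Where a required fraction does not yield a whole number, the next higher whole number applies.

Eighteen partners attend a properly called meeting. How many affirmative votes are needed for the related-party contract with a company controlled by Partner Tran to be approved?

The related-party contract with a company controlled by Partner Tran requires two-thirds of the partners present (18).
2/3 of 18 = 12.

12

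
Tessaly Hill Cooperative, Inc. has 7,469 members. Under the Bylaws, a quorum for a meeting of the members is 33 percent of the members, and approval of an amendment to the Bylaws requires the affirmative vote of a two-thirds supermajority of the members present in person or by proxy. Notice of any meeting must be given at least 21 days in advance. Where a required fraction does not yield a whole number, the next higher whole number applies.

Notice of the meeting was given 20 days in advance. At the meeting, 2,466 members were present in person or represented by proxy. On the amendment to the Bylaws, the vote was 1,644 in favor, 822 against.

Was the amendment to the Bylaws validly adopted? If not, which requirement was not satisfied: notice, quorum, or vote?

Invalid — notice requirement not satisfied.

Notice: 20 days given; 21 required. Not satisfied.
Quorum: 33% of 7,469 = 2,464.77, rounded up to 2,465; 2,466 present. Satisfied.
Vote: requires two-thirds of those present (2,466); 2/3 of 2466 = 1644, so 1,644 needed; 1,644 in favor. Satisfied.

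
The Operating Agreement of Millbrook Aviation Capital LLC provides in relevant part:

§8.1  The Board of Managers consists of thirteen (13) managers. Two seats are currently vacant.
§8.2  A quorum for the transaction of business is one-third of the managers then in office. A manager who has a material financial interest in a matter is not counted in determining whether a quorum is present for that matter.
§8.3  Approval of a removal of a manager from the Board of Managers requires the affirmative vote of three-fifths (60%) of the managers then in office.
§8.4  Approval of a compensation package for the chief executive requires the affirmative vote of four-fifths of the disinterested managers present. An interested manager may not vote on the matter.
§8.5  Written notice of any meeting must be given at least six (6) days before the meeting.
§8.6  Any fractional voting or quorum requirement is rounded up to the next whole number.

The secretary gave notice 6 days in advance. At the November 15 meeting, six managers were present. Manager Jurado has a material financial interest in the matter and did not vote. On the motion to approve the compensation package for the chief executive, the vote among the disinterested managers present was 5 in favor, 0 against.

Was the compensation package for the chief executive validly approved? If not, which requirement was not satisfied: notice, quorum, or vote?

Notice: 6 days given; 6 required (6 ≥ 6). Satisfied.
Quorum: 6 present, but the 1 interested manager does not count, leaving 5. Quorum is 4. Satisfied.
Vote: the compensation package for the chief executive requires four-fifths of the disinterested managers present (6 − 1 = 5). 4/5 of 5 = 4, so 4 affirmative votes are needed; 5 voted in favor. Satisfied.

Valid — all requirements satisfied.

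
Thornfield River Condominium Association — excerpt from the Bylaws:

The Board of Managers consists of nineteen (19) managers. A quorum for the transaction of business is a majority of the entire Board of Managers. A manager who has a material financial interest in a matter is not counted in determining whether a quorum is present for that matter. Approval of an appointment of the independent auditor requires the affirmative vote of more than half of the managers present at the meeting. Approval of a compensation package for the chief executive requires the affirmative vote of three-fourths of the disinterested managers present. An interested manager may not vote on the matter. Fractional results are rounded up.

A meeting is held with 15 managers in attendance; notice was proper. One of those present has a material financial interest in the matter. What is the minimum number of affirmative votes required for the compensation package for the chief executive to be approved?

11

The compensation package for the chief executive requires three-fourths of the disinterested managers present (15 − 1 = 14).
3/4 of 14 = 10.50, rounded up to 11.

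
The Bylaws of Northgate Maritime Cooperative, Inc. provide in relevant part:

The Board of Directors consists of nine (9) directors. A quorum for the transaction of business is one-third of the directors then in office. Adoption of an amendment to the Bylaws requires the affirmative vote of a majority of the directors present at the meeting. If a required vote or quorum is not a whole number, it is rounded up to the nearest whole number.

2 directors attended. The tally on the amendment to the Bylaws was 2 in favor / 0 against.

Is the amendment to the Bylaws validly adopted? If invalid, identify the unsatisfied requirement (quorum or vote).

Invalid — quorum requirement not satisfied.

Quorum: 2 present; quorum is 3. Not satisfied.
Vote: the amendment to the Bylaws requires a majority of the directors present (2). A majority of 2 is 2, so 2 affirmative votes are needed; 2 voted in favor. Satisfied. (Moot — without a quorum no business can be validly transacted.)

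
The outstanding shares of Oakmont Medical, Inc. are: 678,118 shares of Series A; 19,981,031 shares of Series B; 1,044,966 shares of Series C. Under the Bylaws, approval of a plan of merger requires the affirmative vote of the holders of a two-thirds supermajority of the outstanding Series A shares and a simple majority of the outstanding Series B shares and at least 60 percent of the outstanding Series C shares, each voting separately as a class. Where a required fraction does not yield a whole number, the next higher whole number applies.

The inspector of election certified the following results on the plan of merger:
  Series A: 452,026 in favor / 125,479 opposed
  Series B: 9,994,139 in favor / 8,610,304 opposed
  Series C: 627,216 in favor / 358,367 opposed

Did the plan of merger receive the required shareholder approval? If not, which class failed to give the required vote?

Series A: 2/3 of 678118 = 452078.67, rounded up to 452079; 452,079 required, 452,026 in favor — not approved.
Series B: a majority of 19981031 is 9990516; 9,990,516 required, 9,994,139 in favor — approved.
Series C: 3/5 of 1044966 = 626979.60, rounded up to 626980; 626,980 required, 627,216 in favor — approved.

Not approved — the Series A shares did not give the required vote.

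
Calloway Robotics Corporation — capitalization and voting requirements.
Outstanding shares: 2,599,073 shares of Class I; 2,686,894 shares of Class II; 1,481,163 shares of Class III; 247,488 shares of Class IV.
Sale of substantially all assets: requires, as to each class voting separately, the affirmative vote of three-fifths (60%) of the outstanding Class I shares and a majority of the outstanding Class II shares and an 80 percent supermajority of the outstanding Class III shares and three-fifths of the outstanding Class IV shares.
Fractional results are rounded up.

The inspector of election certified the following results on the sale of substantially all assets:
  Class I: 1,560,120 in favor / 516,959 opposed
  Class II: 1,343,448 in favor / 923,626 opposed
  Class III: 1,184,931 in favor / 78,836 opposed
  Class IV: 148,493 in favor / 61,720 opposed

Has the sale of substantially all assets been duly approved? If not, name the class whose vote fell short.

Approved — every class gave the required vote.

Class I: 3/5 of 2599073 = 1559443.80, rounded up to 1559444; 1,559,444 required, 1,560,120 in favor — approved.
Class II: a majority of 2686894 is 1343448; 1,343,448 required, 1,343,448 in favor — approved.
Class III: 4/5 of 1481163 = 1184930.40, rounded up to 1184931; 1,184,931 required, 1,184,931 in favor — approved.
Class IV: 3/5 of 247488 = 148492.80, rounded up to 148493; 148,493 required, 148,493 in favor — approved.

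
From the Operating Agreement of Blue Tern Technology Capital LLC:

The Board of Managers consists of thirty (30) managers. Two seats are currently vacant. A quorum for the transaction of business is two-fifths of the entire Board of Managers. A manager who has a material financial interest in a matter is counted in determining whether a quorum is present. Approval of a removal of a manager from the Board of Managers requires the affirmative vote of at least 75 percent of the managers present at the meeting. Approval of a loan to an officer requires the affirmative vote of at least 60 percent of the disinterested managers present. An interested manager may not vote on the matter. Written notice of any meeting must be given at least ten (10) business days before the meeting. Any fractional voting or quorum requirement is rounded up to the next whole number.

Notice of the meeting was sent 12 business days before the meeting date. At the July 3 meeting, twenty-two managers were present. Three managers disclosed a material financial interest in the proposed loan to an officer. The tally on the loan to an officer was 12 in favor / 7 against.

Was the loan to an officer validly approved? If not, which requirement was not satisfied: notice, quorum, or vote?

Valid — all requirements satisfied.

Notice: 12 business days given; 10 required (12 ≥ 10). Satisfied.
Quorum: 22 present (interested managers count toward quorum); quorum is 12. Satisfied.
Vote: the loan to an officer requires three-fifths of the disinterested managers present (22 − 3 = 19). 3/5 of 19 = 11.40, rounded up to 12, so 12 affirmative votes are needed; 12 voted in favor. Satisfied.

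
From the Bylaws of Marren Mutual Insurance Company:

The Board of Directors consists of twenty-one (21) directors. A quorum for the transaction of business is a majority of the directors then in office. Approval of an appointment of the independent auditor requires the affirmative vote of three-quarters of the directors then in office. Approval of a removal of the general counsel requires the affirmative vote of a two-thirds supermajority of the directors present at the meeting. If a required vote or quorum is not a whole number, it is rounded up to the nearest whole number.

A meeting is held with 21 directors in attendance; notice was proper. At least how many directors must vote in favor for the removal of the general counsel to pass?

14

The removal of the general counsel requires two-thirds of the directors present (21).
2/3 of 21 = 14.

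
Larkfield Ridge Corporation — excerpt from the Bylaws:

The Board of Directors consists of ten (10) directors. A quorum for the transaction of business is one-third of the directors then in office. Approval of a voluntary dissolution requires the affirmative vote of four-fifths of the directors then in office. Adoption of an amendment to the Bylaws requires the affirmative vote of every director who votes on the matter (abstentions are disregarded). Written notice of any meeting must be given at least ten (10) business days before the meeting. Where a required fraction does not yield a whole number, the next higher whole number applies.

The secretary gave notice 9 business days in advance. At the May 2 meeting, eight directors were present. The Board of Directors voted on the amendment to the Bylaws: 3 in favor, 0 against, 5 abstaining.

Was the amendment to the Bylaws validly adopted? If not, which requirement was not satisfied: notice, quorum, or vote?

Notice: 9 business days given; 10 required (9 < 10). Not satisfied.
Quorum: 8 present; quorum is 4. Satisfied.
Vote: the amendment to the Bylaws requires the unanimous vote of the votes cast (8 present − 5 abstaining = 3). Unanimous means all 3, so 3 affirmative votes are needed; 3 voted in favor. Satisfied.

Invalid — notice requirement not satisfied.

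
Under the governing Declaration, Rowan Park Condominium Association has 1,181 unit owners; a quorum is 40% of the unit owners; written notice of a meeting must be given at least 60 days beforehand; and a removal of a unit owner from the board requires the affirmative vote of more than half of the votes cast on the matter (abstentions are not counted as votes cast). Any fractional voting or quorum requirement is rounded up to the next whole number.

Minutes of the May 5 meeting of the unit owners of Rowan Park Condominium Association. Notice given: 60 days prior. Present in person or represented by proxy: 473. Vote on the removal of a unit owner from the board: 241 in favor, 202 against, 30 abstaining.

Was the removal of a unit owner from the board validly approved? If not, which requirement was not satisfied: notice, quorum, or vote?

Valid — all requirements satisfied.

Notice: 60 days given; 60 required. Satisfied.
Quorum: 40% of 1,181 = 472.40, rounded up to 473; 473 present. Satisfied.
Vote: requires a majority of the votes cast (473 − 30 abstaining = 443); a majority of 443 is 222, so 222 needed; 241 in favor. Satisfied.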